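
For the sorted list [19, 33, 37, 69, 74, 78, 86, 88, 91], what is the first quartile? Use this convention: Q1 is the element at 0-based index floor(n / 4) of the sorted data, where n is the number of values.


The list has n = 9 elements.
Q1 index = floor(9 / 4) = floor(2.25) = 2
Counting from index 0 in the sorted data, the element at index 2 is 37.
Final answer: 37


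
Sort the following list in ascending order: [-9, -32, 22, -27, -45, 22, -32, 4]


Original list: [-9, -32, 22, -27, -45, 22, -32, 4]
Repeatedly take the smallest remaining element:
  Remaining [-9, -32, 22, -27, -45, 22, -32, 4] -> smallest is -45
  Remaining [-9, -32, 22, -27, 22, -32, 4] -> smallest is -32
  Remaining [-9, 22, -27, 22, -32, 4] -> smallest is -32
  Remaining [-9, 22, -27, 22, 4] -> smallest is -27
  Remaining [-9, 22, 22, 4] -> smallest is -9
  Remaining [22, 22, 4] -> smallest is 4
  Remaining [22, 22] -> smallest is 22
  Remaining [22] -> smallest is 22
Collecting the picks in order gives the sorted list.
Final answer: [-45, -32, -32, -27, -9, 4, 22, 22]


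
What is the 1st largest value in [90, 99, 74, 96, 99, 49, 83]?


Sort descending: [99, 99, 96, 90, 83, 74, 49]
The 1st element (1-indexed) is at index 0.
Value = 99
Final answer: 99


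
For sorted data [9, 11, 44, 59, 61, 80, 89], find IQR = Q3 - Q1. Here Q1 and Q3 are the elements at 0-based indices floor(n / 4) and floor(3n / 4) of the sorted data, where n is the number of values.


The data has n = 7 elements.
Q1 index = floor(7 / 4) = floor(1.75) = 1; Q3 index = floor(3 * 7 / 4) = floor(5.25) = 5
Q1 = element at index 1 = 11
Q3 = element at index 5 = 80
IQR = 80 - 11 = 69
Final answer: 69


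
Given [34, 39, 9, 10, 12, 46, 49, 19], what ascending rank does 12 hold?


Sort ascending: [9, 10, 12, 19, 34, 39, 46, 49]
Find 12 in the sorted list.
12 is at position 3 (1-indexed).
Final answer: 3


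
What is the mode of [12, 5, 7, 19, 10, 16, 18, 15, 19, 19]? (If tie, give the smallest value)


Count the frequency of each value:
  5 appears 1 time(s)
  7 appears 1 time(s)
  10 appears 1 time(s)
  12 appears 1 time(s)
  15 appears 1 time(s)
  16 appears 1 time(s)
  18 appears 1 time(s)
  19 appears 3 time(s)
Maximum frequency is 3.
Only 19 reaches that frequency, so it is the mode.
Final answer: 19


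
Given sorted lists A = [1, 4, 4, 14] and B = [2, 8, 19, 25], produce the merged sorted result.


List A: [1, 4, 4, 14]
List B: [2, 8, 19, 25]
Repeatedly compare the front elements and take the smaller:
  1 vs 2 -> take 1
  4 vs 2 -> take 2
  4 vs 8 -> take 4
  4 vs 8 -> take 4
  14 vs 8 -> take 8
  14 vs 19 -> take 14
  A is exhausted; append the rest of B: [19, 25]
Final answer: [1, 2, 4, 4, 8, 14, 19, 25]


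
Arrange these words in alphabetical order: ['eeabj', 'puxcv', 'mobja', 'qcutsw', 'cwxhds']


Compare strings character by character (the first differing letter decides):
  'cwxhds' < 'eeabj' since 'c' < 'e' at position 1
  'eeabj' < 'mobja' since 'e' < 'm' at position 1
  'mobja' < 'puxcv' since 'm' < 'p' at position 1
  'puxcv' < 'qcutsw' since 'p' < 'q' at position 1
Chaining these comparisons gives the alphabetical order.
Final answer: ['cwxhds', 'eeabj', 'mobja', 'puxcv', 'qcutsw']


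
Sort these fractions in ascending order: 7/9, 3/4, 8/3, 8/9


Convert to decimal for comparison:
  7/9 = 0.7778
  3/4 = 0.75
  8/3 = 2.6667
  8/9 = 0.8889
Decimals in increasing order: 0.75 < 0.7778 < 0.8889 < 2.6667
Writing each back as its fraction gives the sorted order.
Final answer: 3/4, 7/9, 8/9, 8/3


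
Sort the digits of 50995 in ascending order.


The number 50995 has digits: 5, 0, 9, 9, 5
Sorted: 0, 5, 5, 9, 9
Joining the sorted digits gives the result.
Final answer: 05599


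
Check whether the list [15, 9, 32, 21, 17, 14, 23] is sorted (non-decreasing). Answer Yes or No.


Check consecutive pairs:
  15 <= 9? False
  9 <= 32? True
  32 <= 21? False
  21 <= 17? False
  17 <= 14? False
  14 <= 23? True
4 consecutive pair(s) are out of order, so the list is not sorted.
Final answer: No


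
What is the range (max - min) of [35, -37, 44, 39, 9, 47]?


Maximum value: 47
Minimum value: -37
Range = 47 - (-37) = 84
Final answer: 84


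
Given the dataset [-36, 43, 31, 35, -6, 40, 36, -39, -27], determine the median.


First, sort the list: [-39, -36, -27, -6, 31, 35, 36, 40, 43]
The list has 9 elements (odd count).
The middle index is 4 (0-based), and the element there is 31.
Final answer: 31


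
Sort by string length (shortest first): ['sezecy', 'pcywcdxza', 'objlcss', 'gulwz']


Compute lengths:
  'sezecy' has length 6
  'pcywcdxza' has length 9
  'objlcss' has length 7
  'gulwz' has length 5
Lengths in increasing order: 5 < 6 < 7 < 9
Listing the words in that order gives the answer.
Final answer: ['gulwz', 'sezecy', 'objlcss', 'pcywcdxza']


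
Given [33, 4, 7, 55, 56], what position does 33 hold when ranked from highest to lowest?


Sort descending: [56, 55, 33, 7, 4]
Find 33 in the sorted list.
33 is at position 3.
Final answer: 3


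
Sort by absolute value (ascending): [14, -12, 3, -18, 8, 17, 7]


Compute absolute values:
  |14| = 14
  |-12| = 12
  |3| = 3
  |-18| = 18
  |8| = 8
  |17| = 17
  |7| = 7
Absolute values in increasing order: 3 < 7 < 8 < 12 < 14 < 17 < 18
Listing the original numbers in that order gives the answer.
Final answer: [3, 7, 8, -12, 14, 17, -18]


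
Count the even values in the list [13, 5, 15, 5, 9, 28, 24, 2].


Check each element:
  13 is odd
  5 is odd
  15 is odd
  5 is odd
  9 is odd
  28 is even
  24 is even
  2 is even
Evens: [28, 24, 2]
Count of evens = 3
Final answer: 3


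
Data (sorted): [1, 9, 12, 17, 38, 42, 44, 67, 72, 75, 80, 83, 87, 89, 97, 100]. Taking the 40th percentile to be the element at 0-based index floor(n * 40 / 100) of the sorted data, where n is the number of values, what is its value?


The dataset has n = 16 elements.
Index = floor(16 * 40 / 100) = floor(640 / 100) = floor(6.4) = 6
Counting from index 0 in the sorted data, the element at index 6 is 44.
Final answer: 44


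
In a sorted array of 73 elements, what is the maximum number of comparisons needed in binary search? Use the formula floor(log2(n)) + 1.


Binary search halves the search space each step.
Maximum comparisons = floor(log2(73)) + 1
log2(73) = 6.1898
floor(log2(73)) = 6, so 6 + 1 = 7
Final answer: 7


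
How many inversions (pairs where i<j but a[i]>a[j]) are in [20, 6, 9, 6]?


For each element, count the later elements that are smaller than it:
  20 (index 0): smaller elements after it = [6, 9, 6] -> 3
  6 (index 1): smaller elements after it = [] -> 0
  9 (index 2): smaller elements after it = [6] -> 1
Total inversions = 3 + 0 + 1 = 4
Final answer: 4


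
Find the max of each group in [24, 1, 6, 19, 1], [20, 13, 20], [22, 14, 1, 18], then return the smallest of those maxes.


Find max of each group:
  Group 1: [24, 1, 6, 19, 1] -> max = 24
  Group 2: [20, 13, 20] -> max = 20
  Group 3: [22, 14, 1, 18] -> max = 22
Maxes: [24, 20, 22]
Minimum of maxes = 20
Final answer: 20


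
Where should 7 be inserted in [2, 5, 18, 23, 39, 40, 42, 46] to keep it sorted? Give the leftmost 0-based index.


List is sorted: [2, 5, 18, 23, 39, 40, 42, 46]
We need the leftmost position where 7 can be inserted, i.e. the first index whose element is >= 7 (or the end of the list if none is).
Binary search with low=0, high=8 (0-based indices):
  low=0, high=8, mid=4: a[4]=39 >= 7, so high = 4
  low=0, high=4, mid=2: a[2]=18 >= 7, so high = 2
  low=0, high=2, mid=1: a[1]=5 < 7, so low = 2
Now low = high = 2, so the insertion index is 2.
Final answer: 2


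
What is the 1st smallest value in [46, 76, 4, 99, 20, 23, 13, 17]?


Sort ascending: [4, 13, 17, 20, 23, 46, 76, 99]
The 1st element (1-indexed) is at index 0.
Value = 4
Final answer: 4


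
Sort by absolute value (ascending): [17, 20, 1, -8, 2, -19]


Compute absolute values:
  |17| = 17
  |20| = 20
  |1| = 1
  |-8| = 8
  |2| = 2
  |-19| = 19
Absolute values in increasing order: 1 < 2 < 8 < 17 < 19 < 20
Listing the original numbers in that order gives the answer.
Final answer: [1, 2, -8, 17, -19, 20]


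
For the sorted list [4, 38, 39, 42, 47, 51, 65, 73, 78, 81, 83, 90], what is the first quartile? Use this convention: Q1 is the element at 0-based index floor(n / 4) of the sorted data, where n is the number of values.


The list has n = 12 elements.
Q1 index = floor(12 / 4) = floor(3) = 3
Counting from index 0 in the sorted data, the element at index 3 is 42.
Final answer: 42


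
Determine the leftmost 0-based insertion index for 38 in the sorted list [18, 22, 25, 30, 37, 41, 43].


List is sorted: [18, 22, 25, 30, 37, 41, 43]
We need the leftmost position where 38 can be inserted, i.e. the first index whose element is >= 38 (or the end of the list if none is).
Binary search with low=0, high=7 (0-based indices):
  low=0, high=7, mid=3: a[3]=30 < 38, so low = 4
  low=4, high=7, mid=5: a[5]=41 >= 38, so high = 5
  low=4, high=5, mid=4: a[4]=37 < 38, so low = 5
Now low = high = 5, so the insertion index is 5.
Final answer: 5


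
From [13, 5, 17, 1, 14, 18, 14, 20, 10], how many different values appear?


List all unique values:
Distinct values: [1, 5, 10, 13, 14, 17, 18, 20]
Count = 8
Final answer: 8


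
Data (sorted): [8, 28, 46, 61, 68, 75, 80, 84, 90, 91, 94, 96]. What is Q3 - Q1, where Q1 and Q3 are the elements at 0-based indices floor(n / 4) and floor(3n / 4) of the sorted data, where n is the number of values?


The data has n = 12 elements.
Q1 index = floor(12 / 4) = floor(3) = 3; Q3 index = floor(3 * 12 / 4) = floor(9) = 9
Q1 = element at index 3 = 61
Q3 = element at index 9 = 91
IQR = 91 - 61 = 30
Final answer: 30


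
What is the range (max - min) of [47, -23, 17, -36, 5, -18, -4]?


Maximum value: 47
Minimum value: -36
Range = 47 - (-36) = 83
Final answer: 83


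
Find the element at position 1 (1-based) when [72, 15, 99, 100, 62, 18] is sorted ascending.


Sort ascending: [15, 18, 62, 72, 99, 100]
The 1st element (1-indexed) is at index 0.
Value = 15
Final answer: 15


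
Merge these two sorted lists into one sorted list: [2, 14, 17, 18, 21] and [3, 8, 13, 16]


List A: [2, 14, 17, 18, 21]
List B: [3, 8, 13, 16]
Repeatedly compare the front elements and take the smaller:
  2 vs 3 -> take 2
  14 vs 3 -> take 3
  14 vs 8 -> take 8
  14 vs 13 -> take 13
  14 vs 16 -> take 14
  17 vs 16 -> take 16
  B is exhausted; append the rest of A: [17, 18, 21]
Final answer: [2, 3, 8, 13, 14, 16, 17, 18, 21]


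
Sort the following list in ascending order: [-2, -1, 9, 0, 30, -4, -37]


Original list: [-2, -1, 9, 0, 30, -4, -37]
Repeatedly take the smallest remaining element:
  Remaining [-2, -1, 9, 0, 30, -4, -37] -> smallest is -37
  Remaining [-2, -1, 9, 0, 30, -4] -> smallest is -4
  Remaining [-2, -1, 9, 0, 30] -> smallest is -2
  Remaining [-1, 9, 0, 30] -> smallest is -1
  Remaining [9, 0, 30] -> smallest is 0
  Remaining [9, 30] -> smallest is 9
  Remaining [30] -> smallest is 30
Collecting the picks in order gives the sorted list.
Final answer: [-37, -4, -2, -1, 0, 9, 30]


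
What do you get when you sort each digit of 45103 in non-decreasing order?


The number 45103 has digits: 4, 5, 1, 0, 3
Sorted: 0, 1, 3, 4, 5
Joining the sorted digits gives the result.
Final answer: 01345


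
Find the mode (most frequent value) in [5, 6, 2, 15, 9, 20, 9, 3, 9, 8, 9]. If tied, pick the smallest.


Count the frequency of each value:
  2 appears 1 time(s)
  3 appears 1 time(s)
  5 appears 1 time(s)
  6 appears 1 time(s)
  8 appears 1 time(s)
  9 appears 4 time(s)
  15 appears 1 time(s)
  20 appears 1 time(s)
Maximum frequency is 4.
Only 9 reaches that frequency, so it is the mode.
Final answer: 9


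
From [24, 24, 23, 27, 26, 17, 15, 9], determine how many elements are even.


Check each element:
  24 is even
  24 is even
  23 is odd
  27 is odd
  26 is even
  17 is odd
  15 is odd
  9 is odd
Evens: [24, 24, 26]
Count of evens = 3
Final answer: 3


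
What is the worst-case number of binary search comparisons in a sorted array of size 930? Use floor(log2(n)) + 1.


Binary search halves the search space each step.
Maximum comparisons = floor(log2(930)) + 1
log2(930) = 9.8611
floor(log2(930)) = 9, so 9 + 1 = 10
Final answer: 10


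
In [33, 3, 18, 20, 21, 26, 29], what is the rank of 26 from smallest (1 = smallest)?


Sort ascending: [3, 18, 20, 21, 26, 29, 33]
Find 26 in the sorted list.
26 is at position 5 (1-indexed).
Final answer: 5


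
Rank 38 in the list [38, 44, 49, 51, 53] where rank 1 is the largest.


Sort descending: [53, 51, 49, 44, 38]
Find 38 in the sorted list.
38 is at position 5.
Final answer: 5


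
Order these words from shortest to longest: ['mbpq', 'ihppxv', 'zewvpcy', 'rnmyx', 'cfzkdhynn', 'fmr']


Compute lengths:
  'mbpq' has length 4
  'ihppxv' has length 6
  'zewvpcy' has length 7
  'rnmyx' has length 5
  'cfzkdhynn' has length 9
  'fmr' has length 3
Lengths in increasing order: 3 < 4 < 5 < 6 < 7 < 9
Listing the words in that order gives the answer.
Final answer: ['fmr', 'mbpq', 'rnmyx', 'ihppxv', 'zewvpcy', 'cfzkdhynn']


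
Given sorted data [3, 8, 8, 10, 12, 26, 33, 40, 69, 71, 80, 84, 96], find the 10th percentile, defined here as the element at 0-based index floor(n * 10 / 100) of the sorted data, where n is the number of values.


The dataset has n = 13 elements.
Index = floor(13 * 10 / 100) = floor(130 / 100) = floor(1.3) = 1
Counting from index 0 in the sorted data, the element at index 1 is 8.
Final answer: 8


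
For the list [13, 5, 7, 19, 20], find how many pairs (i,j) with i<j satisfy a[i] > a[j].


For each element, count the later elements that are smaller than it:
  13 (index 0): smaller elements after it = [5, 7] -> 2
  5 (index 1): smaller elements after it = [] -> 0
  7 (index 2): smaller elements after it = [] -> 0
  19 (index 3): smaller elements after it = [] -> 0
Total inversions = 2 + 0 + 0 + 0 = 2
Final answer: 2


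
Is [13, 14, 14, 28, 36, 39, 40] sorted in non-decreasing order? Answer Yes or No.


Check consecutive pairs:
  13 <= 14? True
  14 <= 14? True
  14 <= 28? True
  28 <= 36? True
  36 <= 39? True
  39 <= 40? True
Every consecutive pair is in order, so the list is non-decreasing.
Final answer: Yes


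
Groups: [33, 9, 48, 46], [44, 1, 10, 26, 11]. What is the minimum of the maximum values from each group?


Find max of each group:
  Group 1: [33, 9, 48, 46] -> max = 48
  Group 2: [44, 1, 10, 26, 11] -> max = 44
Maxes: [48, 44]
Minimum of maxes = 44
Final answer: 44


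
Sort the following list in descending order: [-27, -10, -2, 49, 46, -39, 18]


Original list: [-27, -10, -2, 49, 46, -39, 18]
Repeatedly take the largest remaining element:
  Remaining [-27, -10, -2, 49, 46, -39, 18] -> largest is 49
  Remaining [-27, -10, -2, 46, -39, 18] -> largest is 46
  Remaining [-27, -10, -2, -39, 18] -> largest is 18
  Remaining [-27, -10, -2, -39] -> largest is -2
  Remaining [-27, -10, -39] -> largest is -10
  Remaining [-27, -39] -> largest is -27
  Remaining [-39] -> largest is -39
Collecting the picks in order gives the descending list.
Final answer: [49, 46, 18, -2, -10, -27, -39]


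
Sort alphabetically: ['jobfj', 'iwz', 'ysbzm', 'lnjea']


Compare strings character by character (the first differing letter decides):
  'iwz' < 'jobfj' since 'i' < 'j' at position 1
  'jobfj' < 'lnjea' since 'j' < 'l' at position 1
  'lnjea' < 'ysbzm' since 'l' < 'y' at position 1
Chaining these comparisons gives the alphabetical order.
Final answer: ['iwz', 'jobfj', 'lnjea', 'ysbzm']


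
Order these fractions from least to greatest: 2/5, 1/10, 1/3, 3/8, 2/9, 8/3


Convert to decimal for comparison:
  2/5 = 0.4
  1/10 = 0.1
  1/3 = 0.3333
  3/8 = 0.375
  2/9 = 0.2222
  8/3 = 2.6667
Decimals in increasing order: 0.1 < 0.2222 < 0.3333 < 0.375 < 0.4 < 2.6667
Writing each back as its fraction gives the sorted order.
Final answer: 1/10, 2/9, 1/3, 3/8, 2/5, 8/3


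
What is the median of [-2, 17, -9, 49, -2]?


First, sort the list: [-9, -2, -2, 17, 49]
The list has 5 elements (odd count).
The middle index is 2 (0-based), and the element there is -2.
Final answer: -2


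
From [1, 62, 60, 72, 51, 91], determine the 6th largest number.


Sort descending: [91, 72, 62, 60, 51, 1]
The 6th element (1-indexed) is at index 5.
Value = 1
Final answer: 1


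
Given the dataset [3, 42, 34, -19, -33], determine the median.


First, sort the list: [-33, -19, 3, 34, 42]
The list has 5 elements (odd count).
The middle index is 2 (0-based), and the element there is 3.
Final answer: 3


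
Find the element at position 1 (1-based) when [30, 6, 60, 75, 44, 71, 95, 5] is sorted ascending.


Sort ascending: [5, 6, 30, 44, 60, 71, 75, 95]
The 1st element (1-indexed) is at index 0.
Value = 5
Final answer: 5


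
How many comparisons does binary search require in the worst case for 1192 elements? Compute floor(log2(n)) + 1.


Binary search halves the search space each step.
Maximum comparisons = floor(log2(1192)) + 1
log2(1192) = 10.2192
floor(log2(1192)) = 10, so 10 + 1 = 11
Final answer: 11


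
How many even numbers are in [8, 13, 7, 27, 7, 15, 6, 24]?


Check each element:
  8 is even
  13 is odd
  7 is odd
  27 is odd
  7 is odd
  15 is odd
  6 is even
  24 is even
Evens: [8, 6, 24]
Count of evens = 3
Final answer: 3


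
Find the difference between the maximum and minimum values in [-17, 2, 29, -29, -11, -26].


Maximum value: 29
Minimum value: -29
Range = 29 - (-29) = 58
Final answer: 58


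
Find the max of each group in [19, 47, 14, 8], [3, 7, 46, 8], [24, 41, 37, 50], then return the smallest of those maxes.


Find max of each group:
  Group 1: [19, 47, 14, 8] -> max = 47
  Group 2: [3, 7, 46, 8] -> max = 46
  Group 3: [24, 41, 37, 50] -> max = 50
Maxes: [47, 46, 50]
Minimum of maxes = 46
Final answer: 46


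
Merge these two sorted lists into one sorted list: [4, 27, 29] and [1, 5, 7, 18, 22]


List A: [4, 27, 29]
List B: [1, 5, 7, 18, 22]
Repeatedly compare the front elements and take the smaller:
  4 vs 1 -> take 1
  4 vs 5 -> take 4
  27 vs 5 -> take 5
  27 vs 7 -> take 7
  27 vs 18 -> take 18
  27 vs 22 -> take 22
  B is exhausted; append the rest of A: [27, 29]
Final answer: [1, 4, 5, 7, 18, 22, 27, 29]


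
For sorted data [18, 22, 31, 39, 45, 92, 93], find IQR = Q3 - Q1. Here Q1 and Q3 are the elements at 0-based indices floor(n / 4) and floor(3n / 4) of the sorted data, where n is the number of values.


The data has n = 7 elements.
Q1 index = floor(7 / 4) = floor(1.75) = 1; Q3 index = floor(3 * 7 / 4) = floor(5.25) = 5
Q1 = element at index 1 = 22
Q3 = element at index 5 = 92
IQR = 92 - 22 = 70
Final answer: 70


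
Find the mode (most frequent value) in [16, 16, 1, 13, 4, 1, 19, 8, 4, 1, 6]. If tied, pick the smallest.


Count the frequency of each value:
  1 appears 3 time(s)
  4 appears 2 time(s)
  6 appears 1 time(s)
  8 appears 1 time(s)
  13 appears 1 time(s)
  16 appears 2 time(s)
  19 appears 1 time(s)
Maximum frequency is 3.
Only 1 reaches that frequency, so it is the mode.
Final answer: 1


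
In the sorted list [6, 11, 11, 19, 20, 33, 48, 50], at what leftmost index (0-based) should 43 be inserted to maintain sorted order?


List is sorted: [6, 11, 11, 19, 20, 33, 48, 50]
We need the leftmost position where 43 can be inserted, i.e. the first index whose element is >= 43 (or the end of the list if none is).
Binary search with low=0, high=8 (0-based indices):
  low=0, high=8, mid=4: a[4]=20 < 43, so low = 5
  low=5, high=8, mid=6: a[6]=48 >= 43, so high = 6
  low=5, high=6, mid=5: a[5]=33 < 43, so low = 6
Now low = high = 6, so the insertion index is 6.
Final answer: 6


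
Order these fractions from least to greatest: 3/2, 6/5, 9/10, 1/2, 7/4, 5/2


Convert to decimal for comparison:
  3/2 = 1.5
  6/5 = 1.2
  9/10 = 0.9
  1/2 = 0.5
  7/4 = 1.75
  5/2 = 2.5
Decimals in increasing order: 0.5 < 0.9 < 1.2 < 1.5 < 1.75 < 2.5
Writing each back as its fraction gives the sorted order.
Final answer: 1/2, 9/10, 6/5, 3/2, 7/4, 5/2


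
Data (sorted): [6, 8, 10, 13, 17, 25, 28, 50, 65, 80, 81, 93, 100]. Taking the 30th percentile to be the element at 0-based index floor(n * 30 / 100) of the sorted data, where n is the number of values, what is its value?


The dataset has n = 13 elements.
Index = floor(13 * 30 / 100) = floor(390 / 100) = floor(3.9) = 3
Counting from index 0 in the sorted data, the element at index 3 is 13.
Final answer: 13


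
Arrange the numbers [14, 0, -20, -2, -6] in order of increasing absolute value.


Compute absolute values:
  |14| = 14
  |0| = 0
  |-20| = 20
  |-2| = 2
  |-6| = 6
Absolute values in increasing order: 0 < 2 < 6 < 14 < 20
Listing the original numbers in that order gives the answer.
Final answer: [0, -2, -6, 14, -20]


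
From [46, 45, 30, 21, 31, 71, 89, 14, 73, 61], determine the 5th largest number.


Sort descending: [89, 73, 71, 61, 46, 45, 31, 30, 21, 14]
The 5th element (1-indexed) is at index 4.
Value = 46
Final answer: 46


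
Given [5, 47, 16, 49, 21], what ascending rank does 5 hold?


Sort ascending: [5, 16, 21, 47, 49]
Find 5 in the sorted list.
5 is at position 1 (1-indexed).
Final answer: 1


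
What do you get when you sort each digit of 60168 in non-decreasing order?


The number 60168 has digits: 6, 0, 1, 6, 8
Sorted: 0, 1, 6, 6, 8
Joining the sorted digits gives the result.
Final answer: 01668


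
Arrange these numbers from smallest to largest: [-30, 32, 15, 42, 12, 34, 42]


Original list: [-30, 32, 15, 42, 12, 34, 42]
Repeatedly take the smallest remaining element:
  Remaining [-30, 32, 15, 42, 12, 34, 42] -> smallest is -30
  Remaining [32, 15, 42, 12, 34, 42] -> smallest is 12
  Remaining [32, 15, 42, 34, 42] -> smallest is 15
  Remaining [32, 42, 34, 42] -> smallest is 32
  Remaining [42, 34, 42] -> smallest is 34
  Remaining [42, 42] -> smallest is 42
  Remaining [42] -> smallest is 42
Collecting the picks in order gives the sorted list.
Final answer: [-30, 12, 15, 32, 34, 42, 42]


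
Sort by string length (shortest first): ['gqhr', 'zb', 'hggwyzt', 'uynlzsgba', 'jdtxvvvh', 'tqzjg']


Compute lengths:
  'gqhr' has length 4
  'zb' has length 2
  'hggwyzt' has length 7
  'uynlzsgba' has length 9
  'jdtxvvvh' has length 8
  'tqzjg' has length 5
Lengths in increasing order: 2 < 4 < 5 < 7 < 8 < 9
Listing the words in that order gives the answer.
Final answer: ['zb', 'gqhr', 'tqzjg', 'hggwyzt', 'jdtxvvvh', 'uynlzsgba']


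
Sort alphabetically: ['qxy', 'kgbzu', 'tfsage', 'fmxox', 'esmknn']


Compare strings character by character (the first differing letter decides):
  'esmknn' < 'fmxox' since 'e' < 'f' at position 1
  'fmxox' < 'kgbzu' since 'f' < 'k' at position 1
  'kgbzu' < 'qxy' since 'k' < 'q' at position 1
  'qxy' < 'tfsage' since 'q' < 't' at position 1
Chaining these comparisons gives the alphabetical order.
Final answer: ['esmknn', 'fmxox', 'kgbzu', 'qxy', 'tfsage']


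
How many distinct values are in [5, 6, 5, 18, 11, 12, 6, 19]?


List all unique values:
Distinct values: [5, 6, 11, 12, 18, 19]
Count = 6
Final answer: 6


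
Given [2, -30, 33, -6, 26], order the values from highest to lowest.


Original list: [2, -30, 33, -6, 26]
Repeatedly take the largest remaining element:
  Remaining [2, -30, 33, -6, 26] -> largest is 33
  Remaining [2, -30, -6, 26] -> largest is 26
  Remaining [2, -30, -6] -> largest is 2
  Remaining [-30, -6] -> largest is -6
  Remaining [-30] -> largest is -30
Collecting the picks in order gives the descending list.
Final answer: [33, 26, 2, -6, -30]


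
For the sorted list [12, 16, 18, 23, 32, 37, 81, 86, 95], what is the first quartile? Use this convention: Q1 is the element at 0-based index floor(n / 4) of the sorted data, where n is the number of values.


The list has n = 9 elements.
Q1 index = floor(9 / 4) = floor(2.25) = 2
Counting from index 0 in the sorted data, the element at index 2 is 18.
Final answer: 18


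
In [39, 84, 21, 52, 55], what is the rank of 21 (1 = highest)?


Sort descending: [84, 55, 52, 39, 21]
Find 21 in the sorted list.
21 is at position 5.
Final answer: 5


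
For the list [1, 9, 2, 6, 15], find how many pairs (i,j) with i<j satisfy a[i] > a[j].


For each element, count the later elements that are smaller than it:
  1 (index 0): smaller elements after it = [] -> 0
  9 (index 1): smaller elements after it = [2, 6] -> 2
  2 (index 2): smaller elements after it = [] -> 0
  6 (index 3): smaller elements after it = [] -> 0
Total inversions = 0 + 2 + 0 + 0 = 2
Final answer: 2


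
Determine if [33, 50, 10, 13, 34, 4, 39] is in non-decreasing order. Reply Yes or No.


Check consecutive pairs:
  33 <= 50? True
  50 <= 10? False
  10 <= 13? True
  13 <= 34? True
  34 <= 4? False
  4 <= 39? True
2 consecutive pair(s) are out of order, so the list is not sorted.
Final answer: No


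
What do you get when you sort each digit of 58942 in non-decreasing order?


The number 58942 has digits: 5, 8, 9, 4, 2
Sorted: 2, 4, 5, 8, 9
Joining the sorted digits gives the result.
Final answer: 24589


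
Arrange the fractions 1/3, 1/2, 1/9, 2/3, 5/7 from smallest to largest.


Convert to decimal for comparison:
  1/3 = 0.3333
  1/2 = 0.5
  1/9 = 0.1111
  2/3 = 0.6667
  5/7 = 0.7143
Decimals in increasing order: 0.1111 < 0.3333 < 0.5 < 0.6667 < 0.7143
Writing each back as its fraction gives the sorted order.
Final answer: 1/9, 1/3, 1/2, 2/3, 5/7


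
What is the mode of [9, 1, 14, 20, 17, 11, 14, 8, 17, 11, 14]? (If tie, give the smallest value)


Count the frequency of each value:
  1 appears 1 time(s)
  8 appears 1 time(s)
  9 appears 1 time(s)
  11 appears 2 time(s)
  14 appears 3 time(s)
  17 appears 2 time(s)
  20 appears 1 time(s)
Maximum frequency is 3.
Only 14 reaches that frequency, so it is the mode.
Final answer: 14


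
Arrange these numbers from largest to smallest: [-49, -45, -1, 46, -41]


Original list: [-49, -45, -1, 46, -41]
Repeatedly take the largest remaining element:
  Remaining [-49, -45, -1, 46, -41] -> largest is 46
  Remaining [-49, -45, -1, -41] -> largest is -1
  Remaining [-49, -45, -41] -> largest is -41
  Remaining [-49, -45] -> largest is -45
  Remaining [-49] -> largest is -49
Collecting the picks in order gives the descending list.
Final answer: [46, -1, -41, -45, -49]


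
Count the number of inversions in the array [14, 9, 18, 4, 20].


For each element, count the later elements that are smaller than it:
  14 (index 0): smaller elements after it = [9, 4] -> 2
  9 (index 1): smaller elements after it = [4] -> 1
  18 (index 2): smaller elements after it = [4] -> 1
  4 (index 3): smaller elements after it = [] -> 0
Total inversions = 2 + 1 + 1 + 0 = 4
Final answer: 4


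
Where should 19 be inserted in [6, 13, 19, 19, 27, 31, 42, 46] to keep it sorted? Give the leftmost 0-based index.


List is sorted: [6, 13, 19, 19, 27, 31, 42, 46]
We need the leftmost position where 19 can be inserted, i.e. the first index whose element is >= 19 (or the end of the list if none is).
Binary search with low=0, high=8 (0-based indices):
  low=0, high=8, mid=4: a[4]=27 >= 19, so high = 4
  low=0, high=4, mid=2: a[2]=19 >= 19, so high = 2
  low=0, high=2, mid=1: a[1]=13 < 19, so low = 2
Now low = high = 2, so the insertion index is 2.
Final answer: 2


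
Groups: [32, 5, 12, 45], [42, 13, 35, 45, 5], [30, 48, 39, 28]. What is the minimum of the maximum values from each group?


Find max of each group:
  Group 1: [32, 5, 12, 45] -> max = 45
  Group 2: [42, 13, 35, 45, 5] -> max = 45
  Group 3: [30, 48, 39, 28] -> max = 48
Maxes: [45, 45, 48]
Minimum of maxes = 45
Final answer: 45


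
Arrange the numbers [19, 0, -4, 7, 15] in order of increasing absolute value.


Compute absolute values:
  |19| = 19
  |0| = 0
  |-4| = 4
  |7| = 7
  |15| = 15
Absolute values in increasing order: 0 < 4 < 7 < 15 < 19
Listing the original numbers in that order gives the answer.
Final answer: [0, -4, 7, 15, 19]


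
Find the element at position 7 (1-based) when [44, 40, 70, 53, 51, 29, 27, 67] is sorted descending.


Sort descending: [70, 67, 53, 51, 44, 40, 29, 27]
The 7th element (1-indexed) is at index 6.
Value = 29
Final answer: 29


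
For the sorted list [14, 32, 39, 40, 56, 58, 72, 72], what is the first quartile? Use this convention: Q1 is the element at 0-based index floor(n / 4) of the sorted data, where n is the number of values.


The list has n = 8 elements.
Q1 index = floor(8 / 4) = floor(2) = 2
Counting from index 0 in the sorted data, the element at index 2 is 39.
Final answer: 39


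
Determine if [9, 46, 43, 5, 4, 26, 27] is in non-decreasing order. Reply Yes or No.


Check consecutive pairs:
  9 <= 46? True
  46 <= 43? False
  43 <= 5? False
  5 <= 4? False
  4 <= 26? True
  26 <= 27? True
3 consecutive pair(s) are out of order, so the list is not sorted.
Final answer: No


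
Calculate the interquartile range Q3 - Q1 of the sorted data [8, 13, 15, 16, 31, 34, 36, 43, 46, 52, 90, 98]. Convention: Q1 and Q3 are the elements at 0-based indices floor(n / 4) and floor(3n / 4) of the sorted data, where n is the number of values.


The data has n = 12 elements.
Q1 index = floor(12 / 4) = floor(3) = 3; Q3 index = floor(3 * 12 / 4) = floor(9) = 9
Q1 = element at index 3 = 16
Q3 = element at index 9 = 52
IQR = 52 - 16 = 36
Final answer: 36


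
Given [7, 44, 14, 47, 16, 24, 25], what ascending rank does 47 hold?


Sort ascending: [7, 14, 16, 24, 25, 44, 47]
Find 47 in the sorted list.
47 is at position 7 (1-indexed).
Final answer: 7


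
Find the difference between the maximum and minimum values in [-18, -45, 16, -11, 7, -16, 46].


Maximum value: 46
Minimum value: -45
Range = 46 - (-45) = 91
Final answer: 91


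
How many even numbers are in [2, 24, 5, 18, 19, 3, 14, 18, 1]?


Check each element:
  2 is even
  24 is even
  5 is odd
  18 is even
  19 is odd
  3 is odd
  14 is even
  18 is even
  1 is odd
Evens: [2, 24, 18, 14, 18]
Count of evens = 5
Final answer: 5


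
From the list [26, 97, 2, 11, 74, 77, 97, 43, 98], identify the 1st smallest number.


Sort ascending: [2, 11, 26, 43, 74, 77, 97, 97, 98]
The 1st element (1-indexed) is at index 0.
Value = 2
Final answer: 2


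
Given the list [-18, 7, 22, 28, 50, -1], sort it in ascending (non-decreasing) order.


Original list: [-18, 7, 22, 28, 50, -1]
Repeatedly take the smallest remaining element:
  Remaining [-18, 7, 22, 28, 50, -1] -> smallest is -18
  Remaining [7, 22, 28, 50, -1] -> smallest is -1
  Remaining [7, 22, 28, 50] -> smallest is 7
  Remaining [22, 28, 50] -> smallest is 22
  Remaining [28, 50] -> smallest is 28
  Remaining [50] -> smallest is 50
Collecting the picks in order gives the sorted list.
Final answer: [-18, -1, 7, 22, 28, 50]


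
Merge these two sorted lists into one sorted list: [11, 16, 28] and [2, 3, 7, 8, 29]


List A: [11, 16, 28]
List B: [2, 3, 7, 8, 29]
Repeatedly compare the front elements and take the smaller:
  11 vs 2 -> take 2
  11 vs 3 -> take 3
  11 vs 7 -> take 7
  11 vs 8 -> take 8
  11 vs 29 -> take 11
  16 vs 29 -> take 16
  28 vs 29 -> take 28
  A is exhausted; append the rest of B: [29]
Final answer: [2, 3, 7, 8, 11, 16, 28, 29]


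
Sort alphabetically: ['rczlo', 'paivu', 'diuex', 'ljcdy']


Compare strings character by character (the first differing letter decides):
  'diuex' < 'ljcdy' since 'd' < 'l' at position 1
  'ljcdy' < 'paivu' since 'l' < 'p' at position 1
  'paivu' < 'rczlo' since 'p' < 'r' at position 1
Chaining these comparisons gives the alphabetical order.
Final answer: ['diuex', 'ljcdy', 'paivu', 'rczlo']


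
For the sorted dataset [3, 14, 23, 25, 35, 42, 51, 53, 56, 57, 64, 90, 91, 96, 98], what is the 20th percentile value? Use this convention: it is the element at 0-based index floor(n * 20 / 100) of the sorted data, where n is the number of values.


The dataset has n = 15 elements.
Index = floor(15 * 20 / 100) = floor(300 / 100) = floor(3) = 3
Counting from index 0 in the sorted data, the element at index 3 is 25.
Final answer: 25


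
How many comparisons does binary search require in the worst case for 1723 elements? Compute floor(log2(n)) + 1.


Binary search halves the search space each step.
Maximum comparisons = floor(log2(1723)) + 1
log2(1723) = 10.7507
floor(log2(1723)) = 10, so 10 + 1 = 11
Final answer: 11


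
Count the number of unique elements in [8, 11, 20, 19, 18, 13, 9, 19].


List all unique values:
Distinct values: [8, 9, 11, 13, 18, 19, 20]
Count = 7
Final answer: 7


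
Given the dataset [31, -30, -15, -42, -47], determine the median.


First, sort the list: [-47, -42, -30, -15, 31]
The list has 5 elements (odd count).
The middle index is 2 (0-based), and the element there is -30.
Final answer: -30


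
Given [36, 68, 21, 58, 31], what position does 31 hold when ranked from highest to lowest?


Sort descending: [68, 58, 36, 31, 21]
Find 31 in the sorted list.
31 is at position 4.
Final answer: 4


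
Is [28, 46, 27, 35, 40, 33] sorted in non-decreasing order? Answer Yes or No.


Check consecutive pairs:
  28 <= 46? True
  46 <= 27? False
  27 <= 35? True
  35 <= 40? True
  40 <= 33? False
2 consecutive pair(s) are out of order, so the list is not sorted.
Final answer: No


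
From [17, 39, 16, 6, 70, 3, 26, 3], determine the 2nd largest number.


Sort descending: [70, 39, 26, 17, 16, 6, 3, 3]
The 2nd element (1-indexed) is at index 1.
Value = 39
Final answer: 39


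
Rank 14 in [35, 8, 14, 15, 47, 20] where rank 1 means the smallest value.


Sort ascending: [8, 14, 15, 20, 35, 47]
Find 14 in the sorted list.
14 is at position 2 (1-indexed).
Final answer: 2


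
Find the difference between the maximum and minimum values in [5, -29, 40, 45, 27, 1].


Maximum value: 45
Minimum value: -29
Range = 45 - (-29) = 74
Final answer: 74


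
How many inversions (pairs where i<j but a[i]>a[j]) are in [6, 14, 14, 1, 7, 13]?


For each element, count the later elements that are smaller than it:
  6 (index 0): smaller elements after it = [1] -> 1
  14 (index 1): smaller elements after it = [1, 7, 13] -> 3
  14 (index 2): smaller elements after it = [1, 7, 13] -> 3
  1 (index 3): smaller elements after it = [] -> 0
  7 (index 4): smaller elements after it = [] -> 0
Total inversions = 1 + 3 + 3 + 0 + 0 = 7
Final answer: 7


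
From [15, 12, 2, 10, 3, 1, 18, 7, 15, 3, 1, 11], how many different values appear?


List all unique values:
Distinct values: [1, 2, 3, 7, 10, 11, 12, 15, 18]
Count = 9
Final answer: 9


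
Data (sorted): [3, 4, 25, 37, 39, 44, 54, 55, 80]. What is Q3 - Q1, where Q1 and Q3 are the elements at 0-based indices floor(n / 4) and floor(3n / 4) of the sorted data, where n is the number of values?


The data has n = 9 elements.
Q1 index = floor(9 / 4) = floor(2.25) = 2; Q3 index = floor(3 * 9 / 4) = floor(6.75) = 6
Q1 = element at index 2 = 25
Q3 = element at index 6 = 54
IQR = 54 - 25 = 29
Final answer: 29


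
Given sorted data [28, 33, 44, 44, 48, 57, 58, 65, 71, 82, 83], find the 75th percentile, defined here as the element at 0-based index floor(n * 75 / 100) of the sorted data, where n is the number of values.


The dataset has n = 11 elements.
Index = floor(11 * 75 / 100) = floor(825 / 100) = floor(8.25) = 8
Counting from index 0 in the sorted data, the element at index 8 is 71.
Final answer: 71


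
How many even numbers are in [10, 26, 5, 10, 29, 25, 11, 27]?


Check each element:
  10 is even
  26 is even
  5 is odd
  10 is even
  29 is odd
  25 is odd
  11 is odd
  27 is odd
Evens: [10, 26, 10]
Count of evens = 3
Final answer: 3


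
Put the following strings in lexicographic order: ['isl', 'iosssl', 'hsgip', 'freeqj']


Compare strings character by character (the first differing letter decides):
  'freeqj' < 'hsgip' since 'f' < 'h' at position 1
  'hsgip' < 'iosssl' since 'h' < 'i' at position 1
  'iosssl' < 'isl' since 'o' < 's' at position 2
Chaining these comparisons gives the alphabetical order.
Final answer: ['freeqj', 'hsgip', 'iosssl', 'isl']


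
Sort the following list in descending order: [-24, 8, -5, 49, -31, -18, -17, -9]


Original list: [-24, 8, -5, 49, -31, -18, -17, -9]
Repeatedly take the largest remaining element:
  Remaining [-24, 8, -5, 49, -31, -18, -17, -9] -> largest is 49
  Remaining [-24, 8, -5, -31, -18, -17, -9] -> largest is 8
  Remaining [-24, -5, -31, -18, -17, -9] -> largest is -5
  Remaining [-24, -31, -18, -17, -9] -> largest is -9
  Remaining [-24, -31, -18, -17] -> largest is -17
  Remaining [-24, -31, -18] -> largest is -18
  Remaining [-24, -31] -> largest is -24
  Remaining [-31] -> largest is -31
Collecting the picks in order gives the descending list.
Final answer: [49, 8, -5, -9, -17, -18, -24, -31]


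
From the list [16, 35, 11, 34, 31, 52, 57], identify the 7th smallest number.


Sort ascending: [11, 16, 31, 34, 35, 52, 57]
The 7th element (1-indexed) is at index 6.
Value = 57
Final answer: 57


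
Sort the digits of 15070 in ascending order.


The number 15070 has digits: 1, 5, 0, 7, 0
Sorted: 0, 0, 1, 5, 7
Joining the sorted digits gives the result.
Final answer: 00157


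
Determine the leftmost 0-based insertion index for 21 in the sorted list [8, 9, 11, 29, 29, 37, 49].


List is sorted: [8, 9, 11, 29, 29, 37, 49]
We need the leftmost position where 21 can be inserted, i.e. the first index whose element is >= 21 (or the end of the list if none is).
Binary search with low=0, high=7 (0-based indices):
  low=0, high=7, mid=3: a[3]=29 >= 21, so high = 3
  low=0, high=3, mid=1: a[1]=9 < 21, so low = 2
  low=2, high=3, mid=2: a[2]=11 < 21, so low = 3
Now low = high = 3, so the insertion index is 3.
Final answer: 3


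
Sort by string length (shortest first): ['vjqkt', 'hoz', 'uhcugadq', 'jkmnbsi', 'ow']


Compute lengths:
  'vjqkt' has length 5
  'hoz' has length 3
  'uhcugadq' has length 8
  'jkmnbsi' has length 7
  'ow' has length 2
Lengths in increasing order: 2 < 3 < 5 < 7 < 8
Listing the words in that order gives the answer.
Final answer: ['ow', 'hoz', 'vjqkt', 'jkmnbsi', 'uhcugadq']


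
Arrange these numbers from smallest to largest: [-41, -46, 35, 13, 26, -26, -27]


Original list: [-41, -46, 35, 13, 26, -26, -27]
Repeatedly take the smallest remaining element:
  Remaining [-41, -46, 35, 13, 26, -26, -27] -> smallest is -46
  Remaining [-41, 35, 13, 26, -26, -27] -> smallest is -41
  Remaining [35, 13, 26, -26, -27] -> smallest is -27
  Remaining [35, 13, 26, -26] -> smallest is -26
  Remaining [35, 13, 26] -> smallest is 13
  Remaining [35, 26] -> smallest is 26
  Remaining [35] -> smallest is 35
Collecting the picks in order gives the sorted list.
Final answer: [-46, -41, -27, -26, 13, 26, 35]


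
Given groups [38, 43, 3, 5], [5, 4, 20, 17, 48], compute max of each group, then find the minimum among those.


Find max of each group:
  Group 1: [38, 43, 3, 5] -> max = 43
  Group 2: [5, 4, 20, 17, 48] -> max = 48
Maxes: [43, 48]
Minimum of maxes = 43
Final answer: 43


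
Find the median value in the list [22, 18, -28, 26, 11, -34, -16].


First, sort the list: [-34, -28, -16, 11, 18, 22, 26]
The list has 7 elements (odd count).
The middle index is 3 (0-based), and the element there is 11.
Final answer: 11


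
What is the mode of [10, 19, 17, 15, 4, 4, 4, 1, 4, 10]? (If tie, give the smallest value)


Count the frequency of each value:
  1 appears 1 time(s)
  4 appears 4 time(s)
  10 appears 2 time(s)
  15 appears 1 time(s)
  17 appears 1 time(s)
  19 appears 1 time(s)
Maximum frequency is 4.
Only 4 reaches that frequency, so it is the mode.
Final answer: 4


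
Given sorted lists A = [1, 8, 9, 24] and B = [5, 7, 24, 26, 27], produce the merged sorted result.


List A: [1, 8, 9, 24]
List B: [5, 7, 24, 26, 27]
Repeatedly compare the front elements and take the smaller:
  1 vs 5 -> take 1
  8 vs 5 -> take 5
  8 vs 7 -> take 7
  8 vs 24 -> take 8
  9 vs 24 -> take 9
  24 vs 24 -> take 24
  A is exhausted; append the rest of B: [24, 26, 27]
Final answer: [1, 5, 7, 8, 9, 24, 24, 26, 27]
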